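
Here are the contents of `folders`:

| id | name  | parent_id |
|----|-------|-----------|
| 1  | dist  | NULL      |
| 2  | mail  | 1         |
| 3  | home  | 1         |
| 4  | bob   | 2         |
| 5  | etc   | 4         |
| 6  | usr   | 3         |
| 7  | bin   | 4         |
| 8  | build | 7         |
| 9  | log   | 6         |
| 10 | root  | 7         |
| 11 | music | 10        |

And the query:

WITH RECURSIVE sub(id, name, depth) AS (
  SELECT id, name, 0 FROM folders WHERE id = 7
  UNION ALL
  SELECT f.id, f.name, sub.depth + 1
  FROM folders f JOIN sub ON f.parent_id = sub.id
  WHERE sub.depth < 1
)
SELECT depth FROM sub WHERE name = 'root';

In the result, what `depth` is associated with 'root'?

1

Base: id=7 (bin) at depth 0.
Iteration 1: rows with parent_id in {7} -> build (id 8, depth 1), root (id 10, depth 1).
Iteration 2: depth < 1 fails for all current rows; recursion stops.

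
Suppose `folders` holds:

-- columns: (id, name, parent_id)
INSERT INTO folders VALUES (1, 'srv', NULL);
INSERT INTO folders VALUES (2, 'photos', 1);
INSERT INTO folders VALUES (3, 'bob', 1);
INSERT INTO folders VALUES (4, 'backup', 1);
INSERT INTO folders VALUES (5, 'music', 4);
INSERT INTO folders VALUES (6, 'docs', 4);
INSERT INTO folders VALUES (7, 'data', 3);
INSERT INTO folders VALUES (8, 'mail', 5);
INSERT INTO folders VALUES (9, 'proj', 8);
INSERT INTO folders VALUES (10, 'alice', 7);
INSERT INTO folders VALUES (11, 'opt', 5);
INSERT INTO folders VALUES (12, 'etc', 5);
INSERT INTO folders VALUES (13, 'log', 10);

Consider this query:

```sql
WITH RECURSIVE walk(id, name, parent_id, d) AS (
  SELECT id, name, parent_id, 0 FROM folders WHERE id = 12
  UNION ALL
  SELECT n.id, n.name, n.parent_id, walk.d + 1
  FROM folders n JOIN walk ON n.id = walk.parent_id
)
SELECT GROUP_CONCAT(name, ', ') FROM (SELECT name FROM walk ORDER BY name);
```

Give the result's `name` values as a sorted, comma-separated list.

backup, etc, music, srv

Base: id=12 (etc), parent_id=5, d 0.
Iteration 1: join on id=5 -> music (id 5, parent_id=4, d 1).
Iteration 2: join on id=4 -> backup (id 4, parent_id=1, d 2).
Iteration 3: join on id=1 -> srv (id 1, parent_id=NULL, d 3).
Iteration 4: parent_id is NULL; no match; recursion stops.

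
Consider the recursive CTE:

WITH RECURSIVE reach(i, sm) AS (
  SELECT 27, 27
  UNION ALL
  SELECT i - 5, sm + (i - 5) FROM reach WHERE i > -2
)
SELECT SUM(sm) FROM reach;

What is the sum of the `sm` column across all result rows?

476

Base: i=27, sm=27.
Iteration 1: 27 > -2 holds -> i = 27 - 5 = 22, sm = 27 + 22 = 49.
Iteration 2: 22 > -2 holds -> i = 22 - 5 = 17, sm = 49 + 17 = 66.
Iteration 3: 17 > -2 holds -> i = 17 - 5 = 12, sm = 66 + 12 = 78.
Iteration 4: 12 > -2 holds -> i = 12 - 5 = 7, sm = 78 + 7 = 85.
Iteration 5: 7 > -2 holds -> i = 7 - 5 = 2, sm = 85 + 2 = 87.
Iteration 6: 2 > -2 holds -> i = 2 - 5 = -3, sm = 87 + -3 = 84.
Iteration 7: -3 > -2 fails; recursion stops.
SUM(sm) = 27 + 49 + 66 + 78 + 85 + 87 + 84 = 476.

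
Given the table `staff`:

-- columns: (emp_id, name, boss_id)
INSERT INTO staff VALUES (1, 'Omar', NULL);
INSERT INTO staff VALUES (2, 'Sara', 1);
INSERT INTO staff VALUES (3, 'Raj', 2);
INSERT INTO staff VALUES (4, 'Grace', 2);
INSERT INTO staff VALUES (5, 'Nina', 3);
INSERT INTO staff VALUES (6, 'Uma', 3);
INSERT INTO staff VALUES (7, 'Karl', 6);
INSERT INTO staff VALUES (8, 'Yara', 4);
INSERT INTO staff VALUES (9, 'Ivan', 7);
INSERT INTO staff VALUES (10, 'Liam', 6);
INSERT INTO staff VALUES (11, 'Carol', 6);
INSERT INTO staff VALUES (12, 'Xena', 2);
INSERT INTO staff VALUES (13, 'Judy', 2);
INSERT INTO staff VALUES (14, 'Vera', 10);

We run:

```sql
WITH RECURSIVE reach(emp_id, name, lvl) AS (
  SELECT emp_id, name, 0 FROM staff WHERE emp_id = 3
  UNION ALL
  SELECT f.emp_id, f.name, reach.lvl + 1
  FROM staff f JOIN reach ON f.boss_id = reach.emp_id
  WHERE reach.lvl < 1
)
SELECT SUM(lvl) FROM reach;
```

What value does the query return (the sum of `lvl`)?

2

Base: emp_id=3 (Raj) at lvl 0.
Iteration 1: rows with boss_id in {3} -> Nina (id 5, lvl 1), Uma (id 6, lvl 1).
Iteration 2: lvl < 1 fails for all current rows; recursion stops.
SUM(lvl) = 0 + 1 + 1 = 2.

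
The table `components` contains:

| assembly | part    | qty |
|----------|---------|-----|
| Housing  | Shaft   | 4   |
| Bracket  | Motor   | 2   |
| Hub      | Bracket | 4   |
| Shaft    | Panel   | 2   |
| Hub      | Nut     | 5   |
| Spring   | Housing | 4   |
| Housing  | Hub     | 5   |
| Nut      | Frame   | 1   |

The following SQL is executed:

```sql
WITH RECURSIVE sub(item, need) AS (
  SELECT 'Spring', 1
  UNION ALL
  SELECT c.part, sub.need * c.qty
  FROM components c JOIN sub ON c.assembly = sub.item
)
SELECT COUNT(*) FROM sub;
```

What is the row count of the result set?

9

Base: (Spring, need=1).
Iteration 1: components of {Spring} -> Housing = 1*4 = 4.
Iteration 2: components of {Housing} -> Hub = 4*5 = 20, Shaft = 4*4 = 16.
Iteration 3: components of {Hub,Shaft} -> Bracket = 20*4 = 80, Nut = 20*5 = 100, Panel = 16*2 = 32.
Iteration 4: components of {Bracket,Nut,Panel} -> Frame = 100*1 = 100, Motor = 80*2 = 160.
Iteration 5: no further components; recursion stops.
Total rows emitted: 9.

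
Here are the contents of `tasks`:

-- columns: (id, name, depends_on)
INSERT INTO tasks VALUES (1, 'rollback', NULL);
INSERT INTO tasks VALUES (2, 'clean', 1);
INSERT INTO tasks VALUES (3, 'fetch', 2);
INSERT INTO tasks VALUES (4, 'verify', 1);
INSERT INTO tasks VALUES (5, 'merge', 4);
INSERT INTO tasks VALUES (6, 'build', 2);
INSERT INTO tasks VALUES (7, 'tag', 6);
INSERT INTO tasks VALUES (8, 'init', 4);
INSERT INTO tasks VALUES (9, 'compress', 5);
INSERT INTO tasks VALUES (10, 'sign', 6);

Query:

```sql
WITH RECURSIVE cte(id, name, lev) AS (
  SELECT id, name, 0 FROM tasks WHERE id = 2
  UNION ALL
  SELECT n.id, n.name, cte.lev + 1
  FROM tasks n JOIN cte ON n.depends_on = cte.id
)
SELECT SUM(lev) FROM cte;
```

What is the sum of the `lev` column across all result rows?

6

Base: id=2 (clean) at lev 0.
Iteration 1: rows with depends_on in {2} -> fetch (id 3, lev 1), build (id 6, lev 1).
Iteration 2: rows with depends_on in {3,6} -> tag (id 7, lev 2), sign (id 10, lev 2).
Iteration 3: no rows with depends_on in {7,10}; recursion stops.
SUM(lev) = 0 + 1 + 1 + 2 + 2 = 6.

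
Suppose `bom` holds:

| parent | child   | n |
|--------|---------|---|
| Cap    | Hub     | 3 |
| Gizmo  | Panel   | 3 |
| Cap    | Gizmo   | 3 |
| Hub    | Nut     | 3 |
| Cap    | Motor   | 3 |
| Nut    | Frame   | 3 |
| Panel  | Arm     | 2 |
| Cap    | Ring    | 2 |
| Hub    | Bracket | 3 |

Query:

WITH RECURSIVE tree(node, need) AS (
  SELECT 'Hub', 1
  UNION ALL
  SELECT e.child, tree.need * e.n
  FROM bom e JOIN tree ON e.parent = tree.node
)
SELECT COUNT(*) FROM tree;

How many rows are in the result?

4

Base: (Hub, need=1).
Iteration 1: components of {Hub} -> Bracket = 1*3 = 3, Nut = 1*3 = 3.
Iteration 2: components of {Bracket,Nut} -> Frame = 3*3 = 9.
Iteration 3: no further components; recursion stops.
Total rows emitted: 4.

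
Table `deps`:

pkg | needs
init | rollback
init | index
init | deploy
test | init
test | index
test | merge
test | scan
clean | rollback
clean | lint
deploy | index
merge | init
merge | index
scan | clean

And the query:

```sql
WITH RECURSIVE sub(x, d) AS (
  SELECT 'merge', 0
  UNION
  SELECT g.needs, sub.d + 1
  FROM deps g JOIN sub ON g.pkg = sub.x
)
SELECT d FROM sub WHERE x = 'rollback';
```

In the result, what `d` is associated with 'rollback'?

2

Base: (merge, d=0).
Iteration 1: edges from {merge} -> (index, d=1), (init, d=1).
Iteration 2: edges from {index,init} -> (deploy, d=2), (index, d=2), (rollback, d=2).
Iteration 3: edges from {deploy,index,rollback} -> (index, d=3).
Iteration 4: no outgoing edges from {index}; recursion stops.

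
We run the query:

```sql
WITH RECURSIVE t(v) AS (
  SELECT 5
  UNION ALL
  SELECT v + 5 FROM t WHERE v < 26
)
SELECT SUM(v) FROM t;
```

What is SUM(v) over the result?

105

Base: v=5.
Iteration 1: 5 < 26 holds -> v = 5 + 5 = 10.
Iteration 2: 10 < 26 holds -> v = 10 + 5 = 15.
Iteration 3: 15 < 26 holds -> v = 15 + 5 = 20.
Iteration 4: 20 < 26 holds -> v = 20 + 5 = 25.
Iteration 5: 25 < 26 holds -> v = 25 + 5 = 30.
Iteration 6: 30 < 26 fails; recursion stops.
SUM(v) = 5 + 10 + 15 + 20 + 25 + 30 = 105.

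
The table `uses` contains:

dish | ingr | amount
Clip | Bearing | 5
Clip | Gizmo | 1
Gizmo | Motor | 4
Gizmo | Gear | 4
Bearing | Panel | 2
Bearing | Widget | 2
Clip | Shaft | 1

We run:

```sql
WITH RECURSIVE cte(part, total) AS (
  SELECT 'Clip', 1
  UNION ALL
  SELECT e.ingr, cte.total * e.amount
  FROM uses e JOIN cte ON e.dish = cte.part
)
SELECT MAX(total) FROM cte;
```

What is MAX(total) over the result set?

10

Base: (Clip, total=1).
Iteration 1: components of {Clip} -> Bearing = 1*5 = 5, Gizmo = 1*1 = 1, Shaft = 1*1 = 1.
Iteration 2: components of {Bearing,Gizmo,Shaft} -> Gear = 1*4 = 4, Motor = 1*4 = 4, Panel = 5*2 = 10, Widget = 5*2 = 10.
Iteration 3: no further components; recursion stops.
total values: 1, 5, 1, 1, 10, 10, 4, 4; the maximum is 10.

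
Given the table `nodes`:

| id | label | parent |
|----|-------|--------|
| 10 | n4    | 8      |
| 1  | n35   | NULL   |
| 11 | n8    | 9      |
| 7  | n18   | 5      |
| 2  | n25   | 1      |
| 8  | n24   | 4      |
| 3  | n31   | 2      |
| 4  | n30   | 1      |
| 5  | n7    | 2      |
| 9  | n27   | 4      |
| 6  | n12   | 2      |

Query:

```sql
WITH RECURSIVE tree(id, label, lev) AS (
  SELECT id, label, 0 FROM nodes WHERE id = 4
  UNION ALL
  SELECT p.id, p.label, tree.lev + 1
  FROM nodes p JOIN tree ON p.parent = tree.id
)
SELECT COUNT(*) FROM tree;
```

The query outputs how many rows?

Base: id=4 (n30) at lev 0.
Iteration 1: rows with parent in {4} -> n24 (id 8, lev 1), n27 (id 9, lev 1).
Iteration 2: rows with parent in {8,9} -> n4 (id 10, lev 2), n8 (id 11, lev 2).
Iteration 3: no rows with parent in {10,11}; recursion stops.
Total rows emitted: 5.

5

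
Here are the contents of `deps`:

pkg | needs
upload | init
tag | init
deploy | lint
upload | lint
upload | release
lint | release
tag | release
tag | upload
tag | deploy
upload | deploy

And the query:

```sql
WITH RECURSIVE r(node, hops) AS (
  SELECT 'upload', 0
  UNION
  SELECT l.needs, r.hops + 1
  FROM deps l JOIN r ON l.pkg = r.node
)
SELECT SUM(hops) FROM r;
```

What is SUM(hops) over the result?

Base: (upload, hops=0).
Iteration 1: edges from {upload} -> (deploy, hops=1), (init, hops=1), (lint, hops=1), (release, hops=1).
Iteration 2: edges from {deploy,init,lint,release} -> (lint, hops=2), (release, hops=2).
Iteration 3: edges from {lint,release} -> (release, hops=3).
Iteration 4: no outgoing edges from {release}; recursion stops.
SUM(hops) = 0 + 1 + 1 + 1 + 1 + 2 + 2 + 3 = 11.

11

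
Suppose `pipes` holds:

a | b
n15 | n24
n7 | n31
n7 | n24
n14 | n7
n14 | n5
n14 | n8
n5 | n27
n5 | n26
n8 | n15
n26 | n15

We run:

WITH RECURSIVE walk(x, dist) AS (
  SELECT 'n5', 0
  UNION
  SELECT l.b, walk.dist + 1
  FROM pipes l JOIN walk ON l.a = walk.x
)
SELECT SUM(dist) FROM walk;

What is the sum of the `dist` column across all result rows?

7

Base: (n5, dist=0).
Iteration 1: edges from {n5} -> (n26, dist=1), (n27, dist=1).
Iteration 2: edges from {n26,n27} -> (n15, dist=2).
Iteration 3: edges from {n15} -> (n24, dist=3).
Iteration 4: no outgoing edges from {n24}; recursion stops.
SUM(dist) = 0 + 1 + 1 + 2 + 3 = 7.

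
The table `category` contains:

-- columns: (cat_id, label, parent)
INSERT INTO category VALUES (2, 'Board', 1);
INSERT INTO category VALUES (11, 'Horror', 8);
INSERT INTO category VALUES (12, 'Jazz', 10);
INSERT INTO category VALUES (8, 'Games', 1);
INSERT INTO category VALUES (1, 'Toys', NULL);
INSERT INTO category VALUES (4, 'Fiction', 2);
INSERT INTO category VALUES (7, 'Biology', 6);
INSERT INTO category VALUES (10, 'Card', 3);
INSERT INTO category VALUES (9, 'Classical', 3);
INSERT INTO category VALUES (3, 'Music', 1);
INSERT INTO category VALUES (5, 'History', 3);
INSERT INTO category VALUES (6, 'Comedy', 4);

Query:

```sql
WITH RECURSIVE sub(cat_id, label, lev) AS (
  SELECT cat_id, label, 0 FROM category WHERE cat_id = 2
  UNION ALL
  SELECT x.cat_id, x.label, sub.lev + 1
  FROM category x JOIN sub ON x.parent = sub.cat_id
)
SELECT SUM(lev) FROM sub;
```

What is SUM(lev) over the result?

Base: cat_id=2 (Board) at lev 0.
Iteration 1: rows with parent in {2} -> Fiction (id 4, lev 1).
Iteration 2: rows with parent in {4} -> Comedy (id 6, lev 2).
Iteration 3: rows with parent in {6} -> Biology (id 7, lev 3).
Iteration 4: no rows with parent in {7}; recursion stops.
SUM(lev) = 0 + 1 + 2 + 3 = 6.

6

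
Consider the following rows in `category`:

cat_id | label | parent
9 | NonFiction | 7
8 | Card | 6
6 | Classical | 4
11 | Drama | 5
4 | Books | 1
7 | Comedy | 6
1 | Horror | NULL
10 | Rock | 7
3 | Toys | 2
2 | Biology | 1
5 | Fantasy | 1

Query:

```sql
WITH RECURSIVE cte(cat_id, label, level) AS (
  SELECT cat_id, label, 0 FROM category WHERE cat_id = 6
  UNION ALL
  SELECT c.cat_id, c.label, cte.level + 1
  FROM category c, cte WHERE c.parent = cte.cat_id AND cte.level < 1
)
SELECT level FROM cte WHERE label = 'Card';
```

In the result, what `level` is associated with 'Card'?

1

Base: cat_id=6 (Classical) at level 0.
Iteration 1: rows with parent in {6} -> Comedy (id 7, level 1), Card (id 8, level 1).
Iteration 2: level < 1 fails for all current rows; recursion stops.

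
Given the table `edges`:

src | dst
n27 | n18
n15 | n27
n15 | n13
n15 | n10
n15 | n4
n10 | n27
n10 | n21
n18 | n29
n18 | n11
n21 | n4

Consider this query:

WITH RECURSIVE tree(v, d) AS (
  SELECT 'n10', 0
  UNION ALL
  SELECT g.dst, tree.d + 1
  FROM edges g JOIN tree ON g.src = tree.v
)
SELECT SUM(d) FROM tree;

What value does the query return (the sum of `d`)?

Base: (n10, d=0).
Iteration 1: edges from {n10} -> (n21, d=1), (n27, d=1).
Iteration 2: edges from {n21,n27} -> (n18, d=2), (n4, d=2).
Iteration 3: edges from {n18,n4} -> (n11, d=3), (n29, d=3).
Iteration 4: no outgoing edges from {n11,n29}; recursion stops.
SUM(d) = 0 + 1 + 1 + 2 + 2 + 3 + 3 = 12.

12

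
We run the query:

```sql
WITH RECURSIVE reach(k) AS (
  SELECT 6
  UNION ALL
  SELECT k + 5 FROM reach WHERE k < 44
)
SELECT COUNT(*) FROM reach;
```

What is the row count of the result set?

Base: k=6.
Iteration 1: 6 < 44 holds -> k = 6 + 5 = 11.
Iteration 2: 11 < 44 holds -> k = 11 + 5 = 16.
Iteration 3: 16 < 44 holds -> k = 16 + 5 = 21.
Iteration 4: 21 < 44 holds -> k = 21 + 5 = 26.
Iteration 5: 26 < 44 holds -> k = 26 + 5 = 31.
Iteration 6: 31 < 44 holds -> k = 31 + 5 = 36.
Iteration 7: 36 < 44 holds -> k = 36 + 5 = 41.
Iteration 8: 41 < 44 holds -> k = 41 + 5 = 46.
Iteration 9: 46 < 44 fails; recursion stops.
Total rows emitted: 9.

9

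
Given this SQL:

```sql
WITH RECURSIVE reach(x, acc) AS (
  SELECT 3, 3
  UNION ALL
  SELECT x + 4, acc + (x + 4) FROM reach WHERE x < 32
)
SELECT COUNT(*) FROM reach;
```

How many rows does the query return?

9

Base: x=3, acc=3.
Iteration 1: 3 < 32 holds -> x = 3 + 4 = 7, acc = 3 + 7 = 10.
Iteration 2: 7 < 32 holds -> x = 7 + 4 = 11, acc = 10 + 11 = 21.
Iteration 3: 11 < 32 holds -> x = 11 + 4 = 15, acc = 21 + 15 = 36.
Iteration 4: 15 < 32 holds -> x = 15 + 4 = 19, acc = 36 + 19 = 55.
Iteration 5: 19 < 32 holds -> x = 19 + 4 = 23, acc = 55 + 23 = 78.
Iteration 6: 23 < 32 holds -> x = 23 + 4 = 27, acc = 78 + 27 = 105.
Iteration 7: 27 < 32 holds -> x = 27 + 4 = 31, acc = 105 + 31 = 136.
Iteration 8: 31 < 32 holds -> x = 31 + 4 = 35, acc = 136 + 35 = 171.
Iteration 9: 35 < 32 fails; recursion stops.
Total rows emitted: 9.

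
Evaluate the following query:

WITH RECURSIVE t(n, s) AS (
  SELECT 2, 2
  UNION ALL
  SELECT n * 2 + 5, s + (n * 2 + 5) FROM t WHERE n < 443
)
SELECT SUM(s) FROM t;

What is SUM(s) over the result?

Base: n=2, s=2.
Iteration 1: 2 < 443 holds -> n = 2 * 2 + 5 = 9, s = 2 + 9 = 11.
Iteration 2: 9 < 443 holds -> n = 9 * 2 + 5 = 23, s = 11 + 23 = 34.
Iteration 3: 23 < 443 holds -> n = 23 * 2 + 5 = 51, s = 34 + 51 = 85.
Iteration 4: 51 < 443 holds -> n = 51 * 2 + 5 = 107, s = 85 + 107 = 192.
Iteration 5: 107 < 443 holds -> n = 107 * 2 + 5 = 219, s = 192 + 219 = 411.
Iteration 6: 219 < 443 holds -> n = 219 * 2 + 5 = 443, s = 411 + 443 = 854.
Iteration 7: 443 < 443 fails; recursion stops.
SUM(s) = 2 + 11 + 34 + 85 + 192 + 411 + 854 = 1589.

1589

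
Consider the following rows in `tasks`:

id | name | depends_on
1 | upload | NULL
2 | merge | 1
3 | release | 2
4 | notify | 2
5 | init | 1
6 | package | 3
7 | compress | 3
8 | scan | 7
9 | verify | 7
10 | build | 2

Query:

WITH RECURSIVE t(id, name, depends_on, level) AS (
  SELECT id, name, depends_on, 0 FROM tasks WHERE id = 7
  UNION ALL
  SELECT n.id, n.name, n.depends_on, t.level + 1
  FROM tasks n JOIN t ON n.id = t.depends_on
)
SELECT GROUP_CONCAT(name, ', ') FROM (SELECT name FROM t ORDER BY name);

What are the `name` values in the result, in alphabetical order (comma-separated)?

compress, merge, release, upload

Base: id=7 (compress), depends_on=3, level 0.
Iteration 1: join on id=3 -> release (id 3, depends_on=2, level 1).
Iteration 2: join on id=2 -> merge (id 2, depends_on=1, level 2).
Iteration 3: join on id=1 -> upload (id 1, depends_on=NULL, level 3).
Iteration 4: depends_on is NULL; no match; recursion stops.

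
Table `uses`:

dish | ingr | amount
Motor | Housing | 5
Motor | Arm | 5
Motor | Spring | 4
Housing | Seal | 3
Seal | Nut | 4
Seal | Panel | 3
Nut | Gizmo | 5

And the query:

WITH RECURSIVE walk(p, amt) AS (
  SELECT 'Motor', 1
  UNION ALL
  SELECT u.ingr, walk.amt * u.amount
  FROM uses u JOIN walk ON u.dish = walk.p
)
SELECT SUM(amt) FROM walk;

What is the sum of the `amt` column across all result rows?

435

Base: (Motor, amt=1).
Iteration 1: components of {Motor} -> Arm = 1*5 = 5, Housing = 1*5 = 5, Spring = 1*4 = 4.
Iteration 2: components of {Arm,Housing,Spring} -> Seal = 5*3 = 15.
Iteration 3: components of {Seal} -> Nut = 15*4 = 60, Panel = 15*3 = 45.
Iteration 4: components of {Nut,Panel} -> Gizmo = 60*5 = 300.
Iteration 5: no further components; recursion stops.
SUM(amt) = 1 + 5 + 5 + 4 + 15 + 60 + 45 + 300 = 435.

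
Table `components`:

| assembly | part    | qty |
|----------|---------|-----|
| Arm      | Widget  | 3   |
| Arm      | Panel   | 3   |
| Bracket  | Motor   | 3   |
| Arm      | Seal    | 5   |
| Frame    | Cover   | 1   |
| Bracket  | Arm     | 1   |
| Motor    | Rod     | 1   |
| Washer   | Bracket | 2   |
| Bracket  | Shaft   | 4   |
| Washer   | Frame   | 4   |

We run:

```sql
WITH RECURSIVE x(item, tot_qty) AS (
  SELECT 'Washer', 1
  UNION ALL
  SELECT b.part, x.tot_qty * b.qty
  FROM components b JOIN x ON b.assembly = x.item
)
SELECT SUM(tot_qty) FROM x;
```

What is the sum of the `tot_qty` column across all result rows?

55

Base: (Washer, tot_qty=1).
Iteration 1: components of {Washer} -> Bracket = 1*2 = 2, Frame = 1*4 = 4.
Iteration 2: components of {Bracket,Frame} -> Arm = 2*1 = 2, Cover = 4*1 = 4, Motor = 2*3 = 6, Shaft = 2*4 = 8.
Iteration 3: components of {Arm,Cover,Motor,Shaft} -> Panel = 2*3 = 6, Rod = 6*1 = 6, Seal = 2*5 = 10, Widget = 2*3 = 6.
Iteration 4: no further components; recursion stops.
SUM(tot_qty) = 1 + 4 + 2 + 4 + 6 + 2 + 8 + 6 + 10 + 6 + 6 = 55.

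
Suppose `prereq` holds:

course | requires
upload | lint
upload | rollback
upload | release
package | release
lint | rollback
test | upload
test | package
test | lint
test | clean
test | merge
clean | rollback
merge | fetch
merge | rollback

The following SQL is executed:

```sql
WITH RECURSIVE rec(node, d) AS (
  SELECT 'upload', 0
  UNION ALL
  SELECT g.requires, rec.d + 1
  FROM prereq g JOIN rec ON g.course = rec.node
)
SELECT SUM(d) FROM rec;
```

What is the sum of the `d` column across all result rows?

5

Base: (upload, d=0).
Iteration 1: edges from {upload} -> (lint, d=1), (release, d=1), (rollback, d=1).
Iteration 2: edges from {lint,release,rollback} -> (rollback, d=2).
Iteration 3: no outgoing edges from {rollback}; recursion stops.
SUM(d) = 0 + 1 + 1 + 1 + 2 = 5.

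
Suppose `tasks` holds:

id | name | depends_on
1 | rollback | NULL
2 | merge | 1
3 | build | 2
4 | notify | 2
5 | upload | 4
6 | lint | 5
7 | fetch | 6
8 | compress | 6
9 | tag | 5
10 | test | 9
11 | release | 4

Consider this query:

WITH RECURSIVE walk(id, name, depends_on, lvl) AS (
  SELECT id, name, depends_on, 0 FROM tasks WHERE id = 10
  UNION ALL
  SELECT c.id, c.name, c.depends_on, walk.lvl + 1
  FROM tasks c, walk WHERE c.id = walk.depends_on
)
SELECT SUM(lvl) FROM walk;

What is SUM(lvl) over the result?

15

Base: id=10 (test), depends_on=9, lvl 0.
Iteration 1: join on id=9 -> tag (id 9, depends_on=5, lvl 1).
Iteration 2: join on id=5 -> upload (id 5, depends_on=4, lvl 2).
Iteration 3: join on id=4 -> notify (id 4, depends_on=2, lvl 3).
Iteration 4: join on id=2 -> merge (id 2, depends_on=1, lvl 4).
Iteration 5: join on id=1 -> rollback (id 1, depends_on=NULL, lvl 5).
Iteration 6: depends_on is NULL; no match; recursion stops.
SUM(lvl) = 0 + 1 + 2 + 3 + 4 + 5 = 15.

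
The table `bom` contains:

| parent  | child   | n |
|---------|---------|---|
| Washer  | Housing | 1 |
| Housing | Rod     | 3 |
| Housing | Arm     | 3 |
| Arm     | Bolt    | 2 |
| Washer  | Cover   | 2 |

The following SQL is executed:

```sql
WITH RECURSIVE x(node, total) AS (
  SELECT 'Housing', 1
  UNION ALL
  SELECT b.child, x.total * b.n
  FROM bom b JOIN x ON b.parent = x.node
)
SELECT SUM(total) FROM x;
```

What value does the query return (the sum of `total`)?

13

Base: (Housing, total=1).
Iteration 1: components of {Housing} -> Arm = 1*3 = 3, Rod = 1*3 = 3.
Iteration 2: components of {Arm,Rod} -> Bolt = 3*2 = 6.
Iteration 3: no further components; recursion stops.
SUM(total) = 1 + 3 + 3 + 6 = 13.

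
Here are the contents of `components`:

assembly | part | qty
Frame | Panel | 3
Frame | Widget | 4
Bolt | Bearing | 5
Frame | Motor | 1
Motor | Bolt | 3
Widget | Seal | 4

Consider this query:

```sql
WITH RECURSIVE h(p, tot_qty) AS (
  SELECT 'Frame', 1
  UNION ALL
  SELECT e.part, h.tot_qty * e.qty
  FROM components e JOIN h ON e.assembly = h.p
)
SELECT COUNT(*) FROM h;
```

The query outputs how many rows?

Base: (Frame, tot_qty=1).
Iteration 1: components of {Frame} -> Motor = 1*1 = 1, Panel = 1*3 = 3, Widget = 1*4 = 4.
Iteration 2: components of {Motor,Panel,Widget} -> Bolt = 1*3 = 3, Seal = 4*4 = 16.
Iteration 3: components of {Bolt,Seal} -> Bearing = 3*5 = 15.
Iteration 4: no further components; recursion stops.
Total rows emitted: 7.

7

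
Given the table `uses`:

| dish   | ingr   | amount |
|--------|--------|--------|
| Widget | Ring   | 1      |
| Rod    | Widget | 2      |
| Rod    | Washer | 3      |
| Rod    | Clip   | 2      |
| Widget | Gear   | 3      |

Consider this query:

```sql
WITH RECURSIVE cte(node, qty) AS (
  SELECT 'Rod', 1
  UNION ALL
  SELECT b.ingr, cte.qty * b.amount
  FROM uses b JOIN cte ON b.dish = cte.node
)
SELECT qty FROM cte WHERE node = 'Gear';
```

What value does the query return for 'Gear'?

6

Base: (Rod, qty=1).
Iteration 1: components of {Rod} -> Clip = 1*2 = 2, Washer = 1*3 = 3, Widget = 1*2 = 2.
Iteration 2: components of {Clip,Washer,Widget} -> Gear = 2*3 = 6, Ring = 2*1 = 2.
Iteration 3: no further components; recursion stops.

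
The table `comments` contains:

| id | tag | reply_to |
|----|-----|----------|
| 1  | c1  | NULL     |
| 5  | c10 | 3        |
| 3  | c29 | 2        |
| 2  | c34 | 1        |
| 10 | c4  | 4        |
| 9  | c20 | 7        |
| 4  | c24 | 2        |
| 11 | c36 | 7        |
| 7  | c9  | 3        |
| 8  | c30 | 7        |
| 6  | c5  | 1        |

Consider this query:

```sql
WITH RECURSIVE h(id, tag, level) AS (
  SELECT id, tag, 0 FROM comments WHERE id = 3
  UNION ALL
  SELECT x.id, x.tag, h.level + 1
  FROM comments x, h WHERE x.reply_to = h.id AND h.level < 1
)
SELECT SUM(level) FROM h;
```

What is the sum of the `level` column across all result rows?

2

Base: id=3 (c29) at level 0.
Iteration 1: rows with reply_to in {3} -> c10 (id 5, level 1), c9 (id 7, level 1).
Iteration 2: level < 1 fails for all current rows; recursion stops.
SUM(level) = 0 + 1 + 1 = 2.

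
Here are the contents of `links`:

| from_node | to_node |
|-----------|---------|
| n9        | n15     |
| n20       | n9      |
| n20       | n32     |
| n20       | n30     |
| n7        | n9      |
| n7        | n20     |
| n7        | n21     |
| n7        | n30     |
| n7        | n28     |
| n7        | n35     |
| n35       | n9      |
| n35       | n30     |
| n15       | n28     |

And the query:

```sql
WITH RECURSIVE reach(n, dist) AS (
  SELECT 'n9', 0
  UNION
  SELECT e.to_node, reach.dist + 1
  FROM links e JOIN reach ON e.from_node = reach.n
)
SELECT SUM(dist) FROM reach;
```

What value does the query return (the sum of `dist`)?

3

Base: (n9, dist=0).
Iteration 1: edges from {n9} -> (n15, dist=1).
Iteration 2: edges from {n15} -> (n28, dist=2).
Iteration 3: no outgoing edges from {n28}; recursion stops.
SUM(dist) = 0 + 1 + 2 = 3.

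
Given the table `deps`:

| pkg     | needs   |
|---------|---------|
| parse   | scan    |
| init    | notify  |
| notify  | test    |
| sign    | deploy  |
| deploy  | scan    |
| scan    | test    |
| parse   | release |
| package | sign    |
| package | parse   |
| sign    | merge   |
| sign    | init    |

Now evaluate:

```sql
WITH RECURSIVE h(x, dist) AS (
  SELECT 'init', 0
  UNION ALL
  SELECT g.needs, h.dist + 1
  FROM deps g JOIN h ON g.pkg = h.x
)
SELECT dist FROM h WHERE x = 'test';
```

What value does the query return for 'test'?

Base: (init, dist=0).
Iteration 1: edges from {init} -> (notify, dist=1).
Iteration 2: edges from {notify} -> (test, dist=2).
Iteration 3: no outgoing edges from {test}; recursion stops.

2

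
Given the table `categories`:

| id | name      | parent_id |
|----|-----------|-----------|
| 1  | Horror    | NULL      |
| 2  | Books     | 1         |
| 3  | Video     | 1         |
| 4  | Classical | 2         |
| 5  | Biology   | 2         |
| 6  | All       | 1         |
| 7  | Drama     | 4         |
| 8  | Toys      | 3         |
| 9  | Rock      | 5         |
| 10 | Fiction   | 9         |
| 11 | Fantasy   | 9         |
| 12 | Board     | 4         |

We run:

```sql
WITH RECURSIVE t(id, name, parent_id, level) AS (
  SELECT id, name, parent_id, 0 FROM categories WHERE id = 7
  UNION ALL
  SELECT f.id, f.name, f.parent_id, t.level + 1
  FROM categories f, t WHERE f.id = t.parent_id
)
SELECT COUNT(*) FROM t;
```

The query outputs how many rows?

4

Base: id=7 (Drama), parent_id=4, level 0.
Iteration 1: join on id=4 -> Classical (id 4, parent_id=2, level 1).
Iteration 2: join on id=2 -> Books (id 2, parent_id=1, level 2).
Iteration 3: join on id=1 -> Horror (id 1, parent_id=NULL, level 3).
Iteration 4: parent_id is NULL; no match; recursion stops.
Total rows emitted: 4.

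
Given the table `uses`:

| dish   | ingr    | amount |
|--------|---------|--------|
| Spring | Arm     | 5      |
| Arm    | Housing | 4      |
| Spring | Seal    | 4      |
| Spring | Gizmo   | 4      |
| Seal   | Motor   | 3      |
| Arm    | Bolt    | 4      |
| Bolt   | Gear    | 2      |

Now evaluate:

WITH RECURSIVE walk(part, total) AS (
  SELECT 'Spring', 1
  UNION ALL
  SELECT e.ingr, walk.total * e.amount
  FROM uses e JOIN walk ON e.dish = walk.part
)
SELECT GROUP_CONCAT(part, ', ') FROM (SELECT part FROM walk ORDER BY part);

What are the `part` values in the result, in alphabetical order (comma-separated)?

Arm, Bolt, Gear, Gizmo, Housing, Motor, Seal, Spring

Base: (Spring, total=1).
Iteration 1: components of {Spring} -> Arm = 1*5 = 5, Gizmo = 1*4 = 4, Seal = 1*4 = 4.
Iteration 2: components of {Arm,Gizmo,Seal} -> Bolt = 5*4 = 20, Housing = 5*4 = 20, Motor = 4*3 = 12.
Iteration 3: components of {Bolt,Housing,Motor} -> Gear = 20*2 = 40.
Iteration 4: no further components; recursion stops.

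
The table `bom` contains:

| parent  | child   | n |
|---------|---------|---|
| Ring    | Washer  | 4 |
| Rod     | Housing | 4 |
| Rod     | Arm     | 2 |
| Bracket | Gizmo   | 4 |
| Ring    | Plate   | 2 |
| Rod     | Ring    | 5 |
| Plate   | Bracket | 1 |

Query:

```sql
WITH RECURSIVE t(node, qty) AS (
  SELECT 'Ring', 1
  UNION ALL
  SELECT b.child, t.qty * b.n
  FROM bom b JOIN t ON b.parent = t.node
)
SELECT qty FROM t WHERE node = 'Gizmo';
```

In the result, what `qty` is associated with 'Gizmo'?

8

Base: (Ring, qty=1).
Iteration 1: components of {Ring} -> Plate = 1*2 = 2, Washer = 1*4 = 4.
Iteration 2: components of {Plate,Washer} -> Bracket = 2*1 = 2.
Iteration 3: components of {Bracket} -> Gizmo = 2*4 = 8.
Iteration 4: no further components; recursion stops.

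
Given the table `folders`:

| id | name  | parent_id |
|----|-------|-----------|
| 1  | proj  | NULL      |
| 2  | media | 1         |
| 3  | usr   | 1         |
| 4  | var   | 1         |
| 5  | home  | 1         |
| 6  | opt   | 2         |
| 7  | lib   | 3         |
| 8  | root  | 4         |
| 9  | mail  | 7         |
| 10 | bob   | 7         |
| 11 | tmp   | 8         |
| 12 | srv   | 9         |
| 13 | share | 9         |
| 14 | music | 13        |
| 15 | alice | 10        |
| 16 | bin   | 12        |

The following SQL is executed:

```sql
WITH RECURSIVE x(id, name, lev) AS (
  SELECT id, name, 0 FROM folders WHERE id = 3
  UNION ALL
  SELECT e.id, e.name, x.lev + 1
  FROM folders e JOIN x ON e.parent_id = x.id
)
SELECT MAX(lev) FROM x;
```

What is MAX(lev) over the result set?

Base: id=3 (usr) at lev 0.
Iteration 1: rows with parent_id in {3} -> lib (id 7, lev 1).
Iteration 2: rows with parent_id in {7} -> mail (id 9, lev 2), bob (id 10, lev 2).
Iteration 3: rows with parent_id in {9,10} -> srv (id 12, lev 3), share (id 13, lev 3), alice (id 15, lev 3).
Iteration 4: rows with parent_id in {12,13,15} -> music (id 14, lev 4), bin (id 16, lev 4).
Iteration 5: no rows with parent_id in {14,16}; recursion stops.
lev values: 0, 1, 2, 2, 3, 3, 3, 4, 4; the maximum is 4.

4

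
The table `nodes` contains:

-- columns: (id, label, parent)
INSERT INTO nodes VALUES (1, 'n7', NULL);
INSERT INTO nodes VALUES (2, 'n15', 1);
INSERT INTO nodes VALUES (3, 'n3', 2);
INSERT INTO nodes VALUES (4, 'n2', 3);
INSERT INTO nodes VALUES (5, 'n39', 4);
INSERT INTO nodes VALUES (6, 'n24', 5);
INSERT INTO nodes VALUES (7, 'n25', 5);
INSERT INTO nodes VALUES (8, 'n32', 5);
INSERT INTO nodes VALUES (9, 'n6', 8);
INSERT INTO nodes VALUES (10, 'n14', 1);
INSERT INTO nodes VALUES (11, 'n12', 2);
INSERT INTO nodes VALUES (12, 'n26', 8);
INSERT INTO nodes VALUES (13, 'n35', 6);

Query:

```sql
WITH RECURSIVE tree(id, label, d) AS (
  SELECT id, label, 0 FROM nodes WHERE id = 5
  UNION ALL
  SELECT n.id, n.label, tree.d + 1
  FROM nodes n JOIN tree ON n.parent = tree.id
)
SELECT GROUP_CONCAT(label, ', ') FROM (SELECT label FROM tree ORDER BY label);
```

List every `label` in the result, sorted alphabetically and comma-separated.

n24, n25, n26, n32, n35, n39, n6

Base: id=5 (n39) at d 0.
Iteration 1: rows with parent in {5} -> n24 (id 6, d 1), n25 (id 7, d 1), n32 (id 8, d 1).
Iteration 2: rows with parent in {6,7,8} -> n6 (id 9, d 2), n26 (id 12, d 2), n35 (id 13, d 2).
Iteration 3: no rows with parent in {9,12,13}; recursion stops.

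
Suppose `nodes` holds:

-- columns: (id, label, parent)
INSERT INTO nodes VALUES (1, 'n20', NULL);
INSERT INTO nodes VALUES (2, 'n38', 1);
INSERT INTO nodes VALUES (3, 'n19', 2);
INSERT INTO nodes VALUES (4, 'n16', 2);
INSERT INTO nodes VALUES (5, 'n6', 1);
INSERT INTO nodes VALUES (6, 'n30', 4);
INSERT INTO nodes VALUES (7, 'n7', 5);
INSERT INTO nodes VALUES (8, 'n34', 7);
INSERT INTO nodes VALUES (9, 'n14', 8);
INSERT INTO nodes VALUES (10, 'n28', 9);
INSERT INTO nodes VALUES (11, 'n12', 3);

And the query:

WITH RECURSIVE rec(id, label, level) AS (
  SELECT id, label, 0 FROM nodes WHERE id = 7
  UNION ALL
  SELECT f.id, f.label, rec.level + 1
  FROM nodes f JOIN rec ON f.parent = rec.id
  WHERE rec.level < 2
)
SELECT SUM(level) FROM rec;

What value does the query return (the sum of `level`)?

Base: id=7 (n7) at level 0.
Iteration 1: rows with parent in {7} -> n34 (id 8, level 1).
Iteration 2: rows with parent in {8} -> n14 (id 9, level 2).
Iteration 3: level < 2 fails for all current rows; recursion stops.
SUM(level) = 0 + 1 + 2 = 3.

3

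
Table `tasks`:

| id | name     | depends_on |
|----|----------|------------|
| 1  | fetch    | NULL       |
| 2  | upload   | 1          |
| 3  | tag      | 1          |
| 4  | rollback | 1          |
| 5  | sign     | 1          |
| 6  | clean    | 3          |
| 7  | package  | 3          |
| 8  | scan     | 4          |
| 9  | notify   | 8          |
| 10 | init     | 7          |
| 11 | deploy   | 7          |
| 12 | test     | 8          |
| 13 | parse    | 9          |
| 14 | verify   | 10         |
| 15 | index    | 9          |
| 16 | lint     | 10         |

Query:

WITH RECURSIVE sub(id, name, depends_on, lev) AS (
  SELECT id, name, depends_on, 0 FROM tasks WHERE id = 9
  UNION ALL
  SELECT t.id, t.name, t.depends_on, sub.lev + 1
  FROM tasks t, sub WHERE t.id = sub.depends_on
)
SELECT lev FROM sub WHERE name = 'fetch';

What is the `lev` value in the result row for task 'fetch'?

3

Base: id=9 (notify), depends_on=8, lev 0.
Iteration 1: join on id=8 -> scan (id 8, depends_on=4, lev 1).
Iteration 2: join on id=4 -> rollback (id 4, depends_on=1, lev 2).
Iteration 3: join on id=1 -> fetch (id 1, depends_on=NULL, lev 3).
Iteration 4: depends_on is NULL; no match; recursion stops.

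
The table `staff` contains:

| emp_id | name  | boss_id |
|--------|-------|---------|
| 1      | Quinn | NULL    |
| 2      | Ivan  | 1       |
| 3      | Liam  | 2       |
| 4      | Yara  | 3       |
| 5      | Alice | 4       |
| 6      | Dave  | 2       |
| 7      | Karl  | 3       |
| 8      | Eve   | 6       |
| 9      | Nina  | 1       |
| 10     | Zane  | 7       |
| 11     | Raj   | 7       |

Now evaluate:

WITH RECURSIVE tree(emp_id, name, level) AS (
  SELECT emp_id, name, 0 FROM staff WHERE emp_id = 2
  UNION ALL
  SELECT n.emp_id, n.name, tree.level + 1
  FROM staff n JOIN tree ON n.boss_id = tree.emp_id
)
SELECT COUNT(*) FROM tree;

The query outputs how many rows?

Base: emp_id=2 (Ivan) at level 0.
Iteration 1: rows with boss_id in {2} -> Liam (id 3, level 1), Dave (id 6, level 1).
Iteration 2: rows with boss_id in {3,6} -> Yara (id 4, level 2), Karl (id 7, level 2), Eve (id 8, level 2).
Iteration 3: rows with boss_id in {4,7,8} -> Alice (id 5, level 3), Zane (id 10, level 3), Raj (id 11, level 3).
Iteration 4: no rows with boss_id in {5,10,11}; recursion stops.
Total rows emitted: 9.

9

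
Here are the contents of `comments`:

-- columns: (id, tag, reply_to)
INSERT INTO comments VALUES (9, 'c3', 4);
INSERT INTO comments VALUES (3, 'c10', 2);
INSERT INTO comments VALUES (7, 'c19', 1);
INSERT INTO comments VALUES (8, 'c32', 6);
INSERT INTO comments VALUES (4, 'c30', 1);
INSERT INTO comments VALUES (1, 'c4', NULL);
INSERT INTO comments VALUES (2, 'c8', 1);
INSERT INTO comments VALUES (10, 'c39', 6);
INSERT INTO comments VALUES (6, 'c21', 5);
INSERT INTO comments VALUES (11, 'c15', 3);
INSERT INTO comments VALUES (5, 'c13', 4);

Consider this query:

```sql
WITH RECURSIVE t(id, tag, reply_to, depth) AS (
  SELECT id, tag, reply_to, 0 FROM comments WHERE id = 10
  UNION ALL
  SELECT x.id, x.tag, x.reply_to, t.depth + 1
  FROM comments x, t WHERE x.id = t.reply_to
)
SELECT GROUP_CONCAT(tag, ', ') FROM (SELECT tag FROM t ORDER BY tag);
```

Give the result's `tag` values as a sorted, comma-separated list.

Base: id=10 (c39), reply_to=6, depth 0.
Iteration 1: join on id=6 -> c21 (id 6, reply_to=5, depth 1).
Iteration 2: join on id=5 -> c13 (id 5, reply_to=4, depth 2).
Iteration 3: join on id=4 -> c30 (id 4, reply_to=1, depth 3).
Iteration 4: join on id=1 -> c4 (id 1, reply_to=NULL, depth 4).
Iteration 5: reply_to is NULL; no match; recursion stops.

c13, c21, c30, c39, c4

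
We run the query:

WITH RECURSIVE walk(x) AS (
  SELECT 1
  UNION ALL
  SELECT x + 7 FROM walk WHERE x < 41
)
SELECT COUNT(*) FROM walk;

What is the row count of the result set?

7

Base: x=1.
Iteration 1: 1 < 41 holds -> x = 1 + 7 = 8.
Iteration 2: 8 < 41 holds -> x = 8 + 7 = 15.
Iteration 3: 15 < 41 holds -> x = 15 + 7 = 22.
Iteration 4: 22 < 41 holds -> x = 22 + 7 = 29.
Iteration 5: 29 < 41 holds -> x = 29 + 7 = 36.
Iteration 6: 36 < 41 holds -> x = 36 + 7 = 43.
Iteration 7: 43 < 41 fails; recursion stops.
Total rows emitted: 7.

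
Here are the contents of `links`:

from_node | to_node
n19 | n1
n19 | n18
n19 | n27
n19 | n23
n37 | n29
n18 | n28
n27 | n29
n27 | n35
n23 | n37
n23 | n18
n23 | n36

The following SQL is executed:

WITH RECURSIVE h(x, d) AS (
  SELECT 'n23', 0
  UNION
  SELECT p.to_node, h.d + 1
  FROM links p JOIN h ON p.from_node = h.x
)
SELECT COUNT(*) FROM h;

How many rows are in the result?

6

Base: (n23, d=0).
Iteration 1: edges from {n23} -> (n18, d=1), (n36, d=1), (n37, d=1).
Iteration 2: edges from {n18,n36,n37} -> (n28, d=2), (n29, d=2).
Iteration 3: no outgoing edges from {n28,n29}; recursion stops.
Total rows emitted: 6.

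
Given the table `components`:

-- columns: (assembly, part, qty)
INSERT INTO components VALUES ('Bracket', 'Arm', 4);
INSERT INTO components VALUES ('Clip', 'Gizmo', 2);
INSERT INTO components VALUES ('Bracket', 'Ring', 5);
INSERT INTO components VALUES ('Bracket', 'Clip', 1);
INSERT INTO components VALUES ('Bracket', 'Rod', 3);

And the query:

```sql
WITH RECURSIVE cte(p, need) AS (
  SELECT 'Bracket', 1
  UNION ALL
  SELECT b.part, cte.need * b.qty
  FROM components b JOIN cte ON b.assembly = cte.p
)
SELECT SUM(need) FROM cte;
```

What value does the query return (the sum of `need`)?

16

Base: (Bracket, need=1).
Iteration 1: components of {Bracket} -> Arm = 1*4 = 4, Clip = 1*1 = 1, Ring = 1*5 = 5, Rod = 1*3 = 3.
Iteration 2: components of {Arm,Clip,Ring,Rod} -> Gizmo = 1*2 = 2.
Iteration 3: no further components; recursion stops.
SUM(need) = 1 + 3 + 5 + 4 + 1 + 2 = 16.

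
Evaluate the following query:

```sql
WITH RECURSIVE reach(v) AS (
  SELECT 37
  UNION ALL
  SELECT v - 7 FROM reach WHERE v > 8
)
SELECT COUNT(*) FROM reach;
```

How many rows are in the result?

Base: v=37.
Iteration 1: 37 > 8 holds -> v = 37 - 7 = 30.
Iteration 2: 30 > 8 holds -> v = 30 - 7 = 23.
Iteration 3: 23 > 8 holds -> v = 23 - 7 = 16.
Iteration 4: 16 > 8 holds -> v = 16 - 7 = 9.
Iteration 5: 9 > 8 holds -> v = 9 - 7 = 2.
Iteration 6: 2 > 8 fails; recursion stops.
Total rows emitted: 6.

6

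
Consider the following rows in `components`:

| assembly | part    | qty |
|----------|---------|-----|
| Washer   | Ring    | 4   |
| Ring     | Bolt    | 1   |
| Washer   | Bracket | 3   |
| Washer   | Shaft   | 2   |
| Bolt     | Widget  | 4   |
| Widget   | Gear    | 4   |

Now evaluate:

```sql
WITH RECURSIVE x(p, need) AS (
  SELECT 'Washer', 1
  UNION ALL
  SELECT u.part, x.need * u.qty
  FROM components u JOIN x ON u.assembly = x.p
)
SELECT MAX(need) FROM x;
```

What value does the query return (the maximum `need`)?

64

Base: (Washer, need=1).
Iteration 1: components of {Washer} -> Bracket = 1*3 = 3, Ring = 1*4 = 4, Shaft = 1*2 = 2.
Iteration 2: components of {Bracket,Ring,Shaft} -> Bolt = 4*1 = 4.
Iteration 3: components of {Bolt} -> Widget = 4*4 = 16.
Iteration 4: components of {Widget} -> Gear = 16*4 = 64.
Iteration 5: no further components; recursion stops.
need values: 1, 4, 3, 2, 4, 16, 64; the maximum is 64.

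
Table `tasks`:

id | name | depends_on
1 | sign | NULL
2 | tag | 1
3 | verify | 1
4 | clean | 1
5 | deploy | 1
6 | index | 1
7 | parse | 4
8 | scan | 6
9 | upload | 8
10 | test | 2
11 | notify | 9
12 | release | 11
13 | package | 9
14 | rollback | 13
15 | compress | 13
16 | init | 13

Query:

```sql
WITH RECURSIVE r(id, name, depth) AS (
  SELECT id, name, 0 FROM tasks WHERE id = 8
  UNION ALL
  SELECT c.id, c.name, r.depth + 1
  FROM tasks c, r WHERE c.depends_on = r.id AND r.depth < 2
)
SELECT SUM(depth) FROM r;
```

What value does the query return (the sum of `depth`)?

5

Base: id=8 (scan) at depth 0.
Iteration 1: rows with depends_on in {8} -> upload (id 9, depth 1).
Iteration 2: rows with depends_on in {9} -> notify (id 11, depth 2), package (id 13, depth 2).
Iteration 3: depth < 2 fails for all current rows; recursion stops.
SUM(depth) = 0 + 1 + 2 + 2 = 5.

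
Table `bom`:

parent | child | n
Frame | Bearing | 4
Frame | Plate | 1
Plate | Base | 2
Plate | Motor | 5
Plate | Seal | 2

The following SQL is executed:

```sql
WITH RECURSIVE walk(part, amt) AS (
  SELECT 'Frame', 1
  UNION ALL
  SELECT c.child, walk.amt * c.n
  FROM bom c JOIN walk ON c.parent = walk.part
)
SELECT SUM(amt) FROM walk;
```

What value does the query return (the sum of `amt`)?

Base: (Frame, amt=1).
Iteration 1: components of {Frame} -> Bearing = 1*4 = 4, Plate = 1*1 = 1.
Iteration 2: components of {Bearing,Plate} -> Base = 1*2 = 2, Motor = 1*5 = 5, Seal = 1*2 = 2.
Iteration 3: no further components; recursion stops.
SUM(amt) = 1 + 4 + 1 + 2 + 5 + 2 = 15.

15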